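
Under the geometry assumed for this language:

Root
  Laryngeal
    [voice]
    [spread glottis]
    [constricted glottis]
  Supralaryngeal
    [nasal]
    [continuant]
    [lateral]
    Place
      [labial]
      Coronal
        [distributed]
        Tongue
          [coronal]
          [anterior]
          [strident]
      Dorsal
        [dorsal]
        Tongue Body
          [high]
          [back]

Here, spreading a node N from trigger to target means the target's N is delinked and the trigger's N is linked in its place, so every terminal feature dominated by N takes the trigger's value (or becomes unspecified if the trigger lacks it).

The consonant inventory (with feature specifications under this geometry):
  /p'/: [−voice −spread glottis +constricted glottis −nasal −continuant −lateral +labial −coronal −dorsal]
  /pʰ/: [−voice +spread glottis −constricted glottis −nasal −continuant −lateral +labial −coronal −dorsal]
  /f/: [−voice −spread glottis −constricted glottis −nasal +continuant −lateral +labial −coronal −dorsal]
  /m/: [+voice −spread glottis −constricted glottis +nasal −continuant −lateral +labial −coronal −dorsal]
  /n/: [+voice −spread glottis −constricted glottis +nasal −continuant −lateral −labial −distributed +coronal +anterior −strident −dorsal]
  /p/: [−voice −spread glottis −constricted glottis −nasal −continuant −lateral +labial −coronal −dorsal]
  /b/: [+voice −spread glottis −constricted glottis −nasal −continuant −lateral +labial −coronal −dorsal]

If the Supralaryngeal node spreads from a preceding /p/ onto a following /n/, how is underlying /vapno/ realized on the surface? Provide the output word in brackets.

Terminals under Supralaryngeal in this geometry: [nasal], [continuant], [lateral], [labial], [distributed], [coronal], [anterior], [strident], [dorsal], [high], [back].
The target acquires /p/'s values for everything under Supralaryngeal — [−nasal], [−continuant], [−lateral], [+labial], [−coronal], [−dorsal] — while keeping its own [voice], [spread glottis], [constricted glottis].
The resulting bundle matches /b/ in the inventory; substituting it for /n/ gives [vapbo].

[vapbo]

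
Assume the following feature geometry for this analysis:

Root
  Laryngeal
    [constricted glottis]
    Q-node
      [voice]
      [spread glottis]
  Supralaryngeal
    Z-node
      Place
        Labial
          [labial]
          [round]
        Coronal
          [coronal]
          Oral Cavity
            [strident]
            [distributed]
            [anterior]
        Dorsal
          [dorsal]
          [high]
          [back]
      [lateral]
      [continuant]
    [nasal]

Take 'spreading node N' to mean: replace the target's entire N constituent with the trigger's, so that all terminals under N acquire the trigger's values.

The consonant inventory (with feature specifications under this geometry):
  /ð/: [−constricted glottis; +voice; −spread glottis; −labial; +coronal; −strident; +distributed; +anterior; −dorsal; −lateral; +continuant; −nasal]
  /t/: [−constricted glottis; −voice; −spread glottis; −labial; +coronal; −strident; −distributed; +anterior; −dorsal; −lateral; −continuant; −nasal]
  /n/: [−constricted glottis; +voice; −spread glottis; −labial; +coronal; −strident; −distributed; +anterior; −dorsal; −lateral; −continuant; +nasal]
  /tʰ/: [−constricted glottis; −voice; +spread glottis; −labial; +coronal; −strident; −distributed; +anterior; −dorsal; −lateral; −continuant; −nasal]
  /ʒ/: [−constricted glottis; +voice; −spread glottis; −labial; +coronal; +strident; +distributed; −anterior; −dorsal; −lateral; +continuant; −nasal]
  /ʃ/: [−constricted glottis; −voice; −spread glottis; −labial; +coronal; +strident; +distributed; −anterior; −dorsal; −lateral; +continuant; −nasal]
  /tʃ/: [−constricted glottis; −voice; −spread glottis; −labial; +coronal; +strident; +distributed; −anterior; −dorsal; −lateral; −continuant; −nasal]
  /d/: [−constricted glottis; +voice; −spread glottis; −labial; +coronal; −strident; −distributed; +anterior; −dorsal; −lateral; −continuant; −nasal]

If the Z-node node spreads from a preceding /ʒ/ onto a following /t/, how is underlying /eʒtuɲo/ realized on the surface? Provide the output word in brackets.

[eʒʃuɲo]

Z-node immediately or transitively dominates [labial], [round], [coronal], [strident], [distributed], [anterior], [dorsal], [high], [back], [lateral], [continuant].
The target acquires /ʒ/'s values for everything under Z-node — [−labial], [+coronal], [+strident], [+distributed], [−anterior], [−dorsal], [−lateral], [+continuant] — while keeping its own [constricted glottis], [voice], [spread glottis], ….
This feature bundle is that of [ʃ], so /eʒtuɲo/ surfaces as [eʒʃuɲo].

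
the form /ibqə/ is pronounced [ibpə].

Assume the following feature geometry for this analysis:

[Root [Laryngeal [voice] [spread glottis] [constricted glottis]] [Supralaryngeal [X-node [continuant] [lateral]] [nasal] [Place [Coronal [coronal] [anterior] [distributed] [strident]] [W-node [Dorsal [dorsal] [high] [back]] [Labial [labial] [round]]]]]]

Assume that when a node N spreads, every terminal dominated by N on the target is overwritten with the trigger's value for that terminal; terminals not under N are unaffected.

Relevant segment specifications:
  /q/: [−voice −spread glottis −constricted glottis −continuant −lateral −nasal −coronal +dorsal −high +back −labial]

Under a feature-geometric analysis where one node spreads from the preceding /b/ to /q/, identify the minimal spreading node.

W-node

The alternation /q/ → [p] changes [labial], [round], [dorsal], [high], [back] and nothing else.
In this geometry the lowest node dominating all of them is W-node: every daughter of W-node dominates only a proper subset, so no lower node suffices.
Delinking /q/'s W-node and associating /b/'s W-node gives precisely the feature bundle of [p].
[voice] stays as in /q/ although /b/ differs there, so no node dominating it spread; among the remaining candidates W-node is the lowest that derives the output.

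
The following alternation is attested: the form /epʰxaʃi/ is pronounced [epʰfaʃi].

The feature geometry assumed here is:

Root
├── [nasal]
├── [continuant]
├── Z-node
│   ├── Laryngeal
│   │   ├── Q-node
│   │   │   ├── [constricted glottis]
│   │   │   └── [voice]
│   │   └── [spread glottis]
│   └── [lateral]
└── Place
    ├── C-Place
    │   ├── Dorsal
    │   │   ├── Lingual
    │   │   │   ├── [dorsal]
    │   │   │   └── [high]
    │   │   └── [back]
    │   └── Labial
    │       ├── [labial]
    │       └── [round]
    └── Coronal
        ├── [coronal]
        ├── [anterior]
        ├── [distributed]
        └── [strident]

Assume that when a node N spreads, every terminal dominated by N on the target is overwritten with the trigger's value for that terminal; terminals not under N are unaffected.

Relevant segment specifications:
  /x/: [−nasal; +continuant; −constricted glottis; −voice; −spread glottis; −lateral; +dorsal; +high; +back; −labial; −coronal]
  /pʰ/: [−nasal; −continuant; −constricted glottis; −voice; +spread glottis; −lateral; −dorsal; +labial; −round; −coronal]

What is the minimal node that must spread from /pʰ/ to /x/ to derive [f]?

Feature comparison: [labial], [round], [dorsal], [high], [back] differ between /x/ and [f]; the remaining terminals match.
The smallest constituent containing every changed terminal is C-Place — each of its daughters lacks at least one of the affected features.
If C-Place spreads, every terminal under it takes /pʰ/'s value, producing [f] as observed.
[spread glottis], [continuant] stay as in /x/ although /pʰ/ differs there, so no node dominating them spread; among the remaining candidates C-Place is the lowest that derives the output.

C-Place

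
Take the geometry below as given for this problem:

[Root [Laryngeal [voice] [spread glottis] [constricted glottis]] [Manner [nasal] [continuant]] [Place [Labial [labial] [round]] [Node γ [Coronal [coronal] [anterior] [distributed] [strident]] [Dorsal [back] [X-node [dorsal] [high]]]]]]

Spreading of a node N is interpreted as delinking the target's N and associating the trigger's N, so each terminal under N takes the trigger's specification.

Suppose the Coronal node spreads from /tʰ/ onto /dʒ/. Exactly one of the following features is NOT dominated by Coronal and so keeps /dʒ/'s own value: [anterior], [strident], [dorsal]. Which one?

[dorsal]

Under this geometry, Coronal contains [coronal], [anterior], [distributed], [strident].
[strident], [anterior] all lie under Coronal, so they are overwritten when Coronal spreads.
But [dorsal] is a dependent of X-node, outside Coronal; it is therefore untouched by the spreading.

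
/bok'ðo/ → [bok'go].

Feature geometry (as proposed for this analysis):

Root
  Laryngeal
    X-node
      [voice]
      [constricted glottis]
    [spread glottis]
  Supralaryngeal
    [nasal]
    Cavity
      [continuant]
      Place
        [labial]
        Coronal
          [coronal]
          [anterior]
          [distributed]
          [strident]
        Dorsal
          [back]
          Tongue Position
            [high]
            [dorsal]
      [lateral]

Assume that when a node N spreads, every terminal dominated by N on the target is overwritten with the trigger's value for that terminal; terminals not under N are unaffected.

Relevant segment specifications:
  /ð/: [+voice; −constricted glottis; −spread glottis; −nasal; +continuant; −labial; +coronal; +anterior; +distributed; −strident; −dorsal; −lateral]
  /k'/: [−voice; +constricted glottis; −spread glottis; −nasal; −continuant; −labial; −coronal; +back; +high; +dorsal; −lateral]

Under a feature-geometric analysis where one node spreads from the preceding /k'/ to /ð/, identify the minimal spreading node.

/ð/ and [g] differ in [continuant], [coronal], [anterior], [distributed], [strident], [dorsal], [high], [back]; every other specified feature is identical.
These terminals are all dominated by Cavity, and no proper subconstituent of Cavity covers them all; Cavity is their lowest common ancestor.
If Cavity spreads, every terminal under it takes /k'/'s value, producing [g] as observed.
[constricted glottis], [voice] stay as in /ð/ although /k'/ differs there, so no node dominating them spread; among the remaining candidates Cavity is the lowest that derives the output.

Cavity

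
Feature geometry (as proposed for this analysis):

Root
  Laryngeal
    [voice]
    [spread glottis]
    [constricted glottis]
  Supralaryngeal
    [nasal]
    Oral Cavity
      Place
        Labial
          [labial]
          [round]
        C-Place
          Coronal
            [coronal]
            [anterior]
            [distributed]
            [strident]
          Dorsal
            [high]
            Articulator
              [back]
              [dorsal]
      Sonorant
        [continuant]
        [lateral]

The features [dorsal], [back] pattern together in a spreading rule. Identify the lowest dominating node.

[dorsal] is immediately dominated by Articulator.
[back] is immediately dominated by Articulator.
These paths first converge at Articulator; no daughter of Articulator dominates all 2 features, so Articulator is the minimal constituent.

Articulator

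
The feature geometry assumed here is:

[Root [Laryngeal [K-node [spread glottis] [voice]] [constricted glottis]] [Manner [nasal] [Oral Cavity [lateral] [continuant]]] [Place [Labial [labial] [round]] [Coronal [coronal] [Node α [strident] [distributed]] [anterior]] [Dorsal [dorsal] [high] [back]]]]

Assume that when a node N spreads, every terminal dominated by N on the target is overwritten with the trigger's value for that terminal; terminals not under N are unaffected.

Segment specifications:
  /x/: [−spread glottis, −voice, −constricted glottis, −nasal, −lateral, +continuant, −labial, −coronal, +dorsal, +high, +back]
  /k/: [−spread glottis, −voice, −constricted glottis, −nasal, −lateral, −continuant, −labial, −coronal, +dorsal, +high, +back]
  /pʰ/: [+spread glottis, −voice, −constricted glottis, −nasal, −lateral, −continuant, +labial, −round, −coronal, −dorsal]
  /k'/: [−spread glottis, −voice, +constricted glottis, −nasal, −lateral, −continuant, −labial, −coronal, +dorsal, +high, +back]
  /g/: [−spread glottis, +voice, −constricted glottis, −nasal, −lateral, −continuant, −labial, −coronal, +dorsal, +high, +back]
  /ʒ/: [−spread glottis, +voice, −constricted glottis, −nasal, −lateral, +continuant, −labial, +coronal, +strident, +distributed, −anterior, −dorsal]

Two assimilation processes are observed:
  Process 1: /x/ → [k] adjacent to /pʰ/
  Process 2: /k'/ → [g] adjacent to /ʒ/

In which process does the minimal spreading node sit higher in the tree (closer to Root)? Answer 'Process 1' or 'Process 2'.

Process 1 alters [continuant]; the lowest dominating node is [continuant] (depth 3 from Root).
In Process 2, [voice], [constricted glottis] change, so the minimal spreading node is Laryngeal at depth 1.
Depth 1 < depth 3; Process 2 involves the structurally higher constituent Laryngeal.

Process 2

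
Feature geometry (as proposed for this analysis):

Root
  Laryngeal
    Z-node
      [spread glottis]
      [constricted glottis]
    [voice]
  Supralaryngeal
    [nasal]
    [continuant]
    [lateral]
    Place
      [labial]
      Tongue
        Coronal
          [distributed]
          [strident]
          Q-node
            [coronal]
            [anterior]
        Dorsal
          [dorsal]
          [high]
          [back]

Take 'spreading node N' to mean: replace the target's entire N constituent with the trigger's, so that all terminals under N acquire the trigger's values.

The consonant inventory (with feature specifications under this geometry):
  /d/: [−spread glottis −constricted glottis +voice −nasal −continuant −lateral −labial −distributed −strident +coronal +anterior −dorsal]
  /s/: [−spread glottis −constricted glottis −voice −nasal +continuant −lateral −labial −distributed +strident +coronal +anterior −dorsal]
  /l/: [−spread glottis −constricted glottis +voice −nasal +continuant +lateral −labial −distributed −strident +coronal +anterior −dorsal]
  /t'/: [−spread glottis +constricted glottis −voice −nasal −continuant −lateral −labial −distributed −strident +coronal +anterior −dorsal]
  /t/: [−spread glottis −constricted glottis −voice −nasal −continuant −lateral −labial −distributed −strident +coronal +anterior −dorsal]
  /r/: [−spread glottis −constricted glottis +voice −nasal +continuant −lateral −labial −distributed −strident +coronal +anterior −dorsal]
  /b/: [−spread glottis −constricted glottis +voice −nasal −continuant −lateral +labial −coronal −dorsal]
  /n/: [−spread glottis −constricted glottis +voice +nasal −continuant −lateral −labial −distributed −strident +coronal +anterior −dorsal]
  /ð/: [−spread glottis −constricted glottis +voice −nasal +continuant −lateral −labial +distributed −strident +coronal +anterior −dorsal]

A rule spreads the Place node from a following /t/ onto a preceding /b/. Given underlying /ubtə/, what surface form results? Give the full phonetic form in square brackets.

[udtə]

Place immediately or transitively dominates [labial], [distributed], [strident], [coronal], [anterior], [dorsal], [high], [back].
Spreading Place from /t/ onto /b/ replaces those values with /t/'s: [−labial], [−distributed], [−strident], [+coronal], [+anterior], [−dorsal]. Features outside Place ([spread glottis], [constricted glottis], [voice], …) stay as in /b/.
Among the inventory, only /d/ has exactly this specification, giving the surface form [udtə].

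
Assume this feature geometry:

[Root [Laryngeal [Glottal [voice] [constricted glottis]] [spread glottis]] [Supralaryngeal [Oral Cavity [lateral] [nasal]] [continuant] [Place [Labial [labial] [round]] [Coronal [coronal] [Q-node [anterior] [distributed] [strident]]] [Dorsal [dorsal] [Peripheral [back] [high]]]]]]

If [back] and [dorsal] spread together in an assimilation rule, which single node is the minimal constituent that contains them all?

[back]: Root ▹ Supralaryngeal ▹ Place ▹ Dorsal ▹ Peripheral ▹ [back].
[dorsal]: Root ▹ Supralaryngeal ▹ Place ▹ Dorsal ▹ [dorsal].
These paths first converge at Dorsal; no daughter of Dorsal dominates all 2 features, so Dorsal is the minimal constituent.

Dorsal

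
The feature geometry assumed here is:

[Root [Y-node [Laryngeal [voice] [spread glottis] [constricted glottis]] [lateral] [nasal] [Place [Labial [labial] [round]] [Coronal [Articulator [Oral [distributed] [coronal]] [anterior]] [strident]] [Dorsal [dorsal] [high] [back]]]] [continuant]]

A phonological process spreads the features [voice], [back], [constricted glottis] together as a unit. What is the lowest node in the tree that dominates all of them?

Y-node

[voice]: Root / Y-node / Laryngeal / [voice].
[back]: Root / Y-node / Place / Dorsal / [back].
[constricted glottis]: Root / Y-node / Laryngeal / [constricted glottis].
These paths first converge at Y-node; no daughter of Y-node dominates all 3 features, so Y-node is the minimal constituent.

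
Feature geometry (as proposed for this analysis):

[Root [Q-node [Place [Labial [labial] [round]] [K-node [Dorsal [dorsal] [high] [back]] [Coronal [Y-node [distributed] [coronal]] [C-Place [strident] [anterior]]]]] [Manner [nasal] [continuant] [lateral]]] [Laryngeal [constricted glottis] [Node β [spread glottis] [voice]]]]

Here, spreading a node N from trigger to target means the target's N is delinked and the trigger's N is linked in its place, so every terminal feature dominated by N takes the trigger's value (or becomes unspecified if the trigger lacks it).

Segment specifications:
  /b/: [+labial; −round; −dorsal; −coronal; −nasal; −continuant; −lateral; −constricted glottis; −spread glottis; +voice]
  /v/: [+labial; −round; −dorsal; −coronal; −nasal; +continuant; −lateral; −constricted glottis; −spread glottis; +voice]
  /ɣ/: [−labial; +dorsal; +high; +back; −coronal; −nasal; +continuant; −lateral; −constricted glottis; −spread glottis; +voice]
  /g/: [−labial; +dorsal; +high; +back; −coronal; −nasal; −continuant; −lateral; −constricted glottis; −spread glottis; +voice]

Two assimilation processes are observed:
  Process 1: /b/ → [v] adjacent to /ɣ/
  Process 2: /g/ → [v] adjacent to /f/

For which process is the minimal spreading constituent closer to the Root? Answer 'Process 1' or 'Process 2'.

Process 2

Process 1: the feature that changes is [continuant]; the minimal node is [continuant] (depth 3).
Process 2 alters [continuant], [labial], [round], [dorsal], [high], [back]; the lowest common ancestor is Q-node (depth 1 from Root).
Q-node (depth 1) sits above [continuant] (depth 3), making Process 2 the one with the higher spreading node.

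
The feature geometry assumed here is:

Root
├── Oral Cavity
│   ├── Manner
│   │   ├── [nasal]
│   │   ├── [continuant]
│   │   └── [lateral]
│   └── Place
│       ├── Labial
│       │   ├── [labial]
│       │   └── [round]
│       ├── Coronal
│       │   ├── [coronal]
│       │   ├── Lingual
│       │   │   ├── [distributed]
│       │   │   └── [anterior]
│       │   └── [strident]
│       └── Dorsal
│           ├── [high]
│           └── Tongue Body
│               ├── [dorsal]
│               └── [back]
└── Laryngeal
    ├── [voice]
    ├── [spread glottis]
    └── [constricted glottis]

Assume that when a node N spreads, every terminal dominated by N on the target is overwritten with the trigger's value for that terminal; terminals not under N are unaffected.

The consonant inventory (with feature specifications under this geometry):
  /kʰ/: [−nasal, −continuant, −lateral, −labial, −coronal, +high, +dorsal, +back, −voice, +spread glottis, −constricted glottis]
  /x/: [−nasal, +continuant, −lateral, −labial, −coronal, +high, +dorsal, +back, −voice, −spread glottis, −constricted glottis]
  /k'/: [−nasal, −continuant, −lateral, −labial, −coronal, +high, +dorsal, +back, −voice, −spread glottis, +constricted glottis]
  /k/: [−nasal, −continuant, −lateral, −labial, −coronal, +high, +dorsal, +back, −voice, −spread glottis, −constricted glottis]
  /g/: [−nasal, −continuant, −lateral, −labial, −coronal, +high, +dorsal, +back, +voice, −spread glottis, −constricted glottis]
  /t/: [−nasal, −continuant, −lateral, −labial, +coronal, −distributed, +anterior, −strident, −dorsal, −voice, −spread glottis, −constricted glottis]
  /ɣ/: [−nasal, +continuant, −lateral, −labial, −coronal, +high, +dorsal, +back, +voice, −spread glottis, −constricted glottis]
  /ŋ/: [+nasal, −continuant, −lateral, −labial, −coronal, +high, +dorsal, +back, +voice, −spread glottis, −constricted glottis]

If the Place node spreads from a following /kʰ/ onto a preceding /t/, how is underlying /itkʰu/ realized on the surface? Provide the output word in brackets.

[ikkʰu]

Place immediately or transitively dominates [labial], [round], [coronal], [distributed], [anterior], [strident], [high], [dorsal], [back].
After delinking /t/'s Place and linking /kʰ/'s, the affected terminals become [−labial], [−coronal], [+high], [+dorsal], [+back]; [nasal], [continuant], [lateral], … (outside Place) are retained from /t/.
This feature bundle is that of [k], so /itkʰu/ surfaces as [ikkʰu].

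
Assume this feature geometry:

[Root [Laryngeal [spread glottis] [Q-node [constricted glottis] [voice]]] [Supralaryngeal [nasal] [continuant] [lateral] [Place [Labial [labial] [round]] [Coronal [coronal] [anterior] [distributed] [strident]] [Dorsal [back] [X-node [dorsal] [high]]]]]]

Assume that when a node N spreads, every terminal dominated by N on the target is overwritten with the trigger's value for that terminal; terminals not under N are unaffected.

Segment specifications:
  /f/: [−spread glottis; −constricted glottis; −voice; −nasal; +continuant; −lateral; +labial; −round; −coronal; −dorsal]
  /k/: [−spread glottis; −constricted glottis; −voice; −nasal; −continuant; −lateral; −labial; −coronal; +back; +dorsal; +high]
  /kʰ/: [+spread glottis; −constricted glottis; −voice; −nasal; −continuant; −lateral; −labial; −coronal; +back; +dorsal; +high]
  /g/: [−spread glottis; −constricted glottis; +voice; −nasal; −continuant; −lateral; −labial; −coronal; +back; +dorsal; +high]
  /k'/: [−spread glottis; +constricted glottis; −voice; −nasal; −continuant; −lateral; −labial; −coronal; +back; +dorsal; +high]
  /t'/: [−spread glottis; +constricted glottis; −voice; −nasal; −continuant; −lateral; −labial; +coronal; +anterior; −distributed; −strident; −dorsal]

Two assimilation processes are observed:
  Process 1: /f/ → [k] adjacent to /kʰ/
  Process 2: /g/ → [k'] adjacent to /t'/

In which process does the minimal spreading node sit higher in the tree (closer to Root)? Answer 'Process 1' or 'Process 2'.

In Process 1, [continuant], [labial], [round], [dorsal], [high], [back] change, so the minimal spreading node is Supralaryngeal at depth 1.
Process 2 alters [voice], [constricted glottis]; the lowest common ancestor is Q-node (depth 2 from Root).
Supralaryngeal is closer to Root than Q-node, so Process 1 spreads the higher node.

Process 1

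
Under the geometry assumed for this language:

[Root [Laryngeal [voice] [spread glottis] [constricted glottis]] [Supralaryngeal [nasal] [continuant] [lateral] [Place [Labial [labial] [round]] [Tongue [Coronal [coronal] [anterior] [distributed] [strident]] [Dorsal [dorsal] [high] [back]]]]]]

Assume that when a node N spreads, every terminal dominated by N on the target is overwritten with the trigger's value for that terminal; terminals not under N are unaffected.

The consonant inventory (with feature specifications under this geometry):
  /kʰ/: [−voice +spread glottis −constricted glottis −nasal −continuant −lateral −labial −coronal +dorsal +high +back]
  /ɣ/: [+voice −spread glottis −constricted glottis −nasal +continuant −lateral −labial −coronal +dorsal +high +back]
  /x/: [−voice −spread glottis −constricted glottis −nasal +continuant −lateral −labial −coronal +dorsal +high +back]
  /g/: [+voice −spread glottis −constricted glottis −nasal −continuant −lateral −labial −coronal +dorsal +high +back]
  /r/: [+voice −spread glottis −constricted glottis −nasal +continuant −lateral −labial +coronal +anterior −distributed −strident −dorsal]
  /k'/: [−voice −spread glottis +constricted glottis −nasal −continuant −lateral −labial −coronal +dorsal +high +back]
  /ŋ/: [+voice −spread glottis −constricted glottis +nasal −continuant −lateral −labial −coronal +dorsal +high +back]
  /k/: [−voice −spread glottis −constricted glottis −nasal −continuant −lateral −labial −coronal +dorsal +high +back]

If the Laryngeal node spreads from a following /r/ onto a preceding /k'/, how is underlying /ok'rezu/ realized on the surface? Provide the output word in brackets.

Laryngeal immediately or transitively dominates [voice], [spread glottis], [constricted glottis].
Spreading Laryngeal from /r/ onto /k'/ replaces those values with /r/'s: [+voice], [−spread glottis], [−constricted glottis]. Features outside Laryngeal ([nasal], [continuant], [lateral], …) stay as in /k'/.
Among the inventory, only /g/ has exactly this specification, giving the surface form [ogrezu].

[ogrezu]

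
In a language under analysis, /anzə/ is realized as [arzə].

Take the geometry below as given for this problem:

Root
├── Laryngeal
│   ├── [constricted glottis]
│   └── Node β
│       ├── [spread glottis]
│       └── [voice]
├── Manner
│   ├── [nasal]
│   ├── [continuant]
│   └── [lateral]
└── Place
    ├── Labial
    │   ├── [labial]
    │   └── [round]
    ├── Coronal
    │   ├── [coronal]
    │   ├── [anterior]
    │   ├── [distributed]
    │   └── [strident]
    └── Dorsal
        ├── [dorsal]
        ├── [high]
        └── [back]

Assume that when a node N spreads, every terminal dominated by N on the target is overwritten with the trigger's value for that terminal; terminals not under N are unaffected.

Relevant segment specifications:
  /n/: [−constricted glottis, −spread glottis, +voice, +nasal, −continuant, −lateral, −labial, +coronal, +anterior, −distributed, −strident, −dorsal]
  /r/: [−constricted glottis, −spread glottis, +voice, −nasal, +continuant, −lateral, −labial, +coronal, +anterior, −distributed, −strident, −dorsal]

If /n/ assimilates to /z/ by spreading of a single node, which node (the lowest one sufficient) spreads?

The alternation /n/ → [r] changes [nasal], [continuant] and nothing else.
These terminals are all dominated by Manner, and no proper subconstituent of Manner covers them all; Manner is their lowest common ancestor.
If Manner spreads, every terminal under it takes /z/'s value, producing [r] as observed.
Had Root spread, [strident] would have taken /z/'s value; it stays as in /n/, confirming the spreading constituent is exactly Manner.

Manner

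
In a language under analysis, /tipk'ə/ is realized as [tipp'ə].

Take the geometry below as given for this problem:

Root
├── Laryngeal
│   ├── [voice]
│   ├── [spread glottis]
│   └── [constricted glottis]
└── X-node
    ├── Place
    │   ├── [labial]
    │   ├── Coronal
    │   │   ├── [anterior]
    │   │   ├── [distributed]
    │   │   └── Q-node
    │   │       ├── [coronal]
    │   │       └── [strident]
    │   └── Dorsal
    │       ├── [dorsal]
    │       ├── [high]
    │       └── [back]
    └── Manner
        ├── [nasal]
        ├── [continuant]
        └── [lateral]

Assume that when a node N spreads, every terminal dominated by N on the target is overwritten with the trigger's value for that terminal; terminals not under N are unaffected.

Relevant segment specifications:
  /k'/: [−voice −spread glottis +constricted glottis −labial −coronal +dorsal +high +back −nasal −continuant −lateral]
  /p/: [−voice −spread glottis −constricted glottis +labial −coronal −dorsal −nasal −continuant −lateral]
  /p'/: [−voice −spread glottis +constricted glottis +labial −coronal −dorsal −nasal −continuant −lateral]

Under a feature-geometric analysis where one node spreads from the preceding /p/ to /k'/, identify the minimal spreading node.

Place

Feature comparison: [labial], [dorsal], [high], [back] differ between /k'/ and [p']; the remaining terminals match.
The smallest constituent containing every changed terminal is Place — each of its daughters lacks at least one of the affected features.
Delinking /k'/'s Place and associating /p/'s Place gives precisely the feature bundle of [p'].
[constricted glottis] stays as in /k'/ although /p/ differs there, so no node dominating it spread; among the remaining candidates Place is the lowest that derives the output.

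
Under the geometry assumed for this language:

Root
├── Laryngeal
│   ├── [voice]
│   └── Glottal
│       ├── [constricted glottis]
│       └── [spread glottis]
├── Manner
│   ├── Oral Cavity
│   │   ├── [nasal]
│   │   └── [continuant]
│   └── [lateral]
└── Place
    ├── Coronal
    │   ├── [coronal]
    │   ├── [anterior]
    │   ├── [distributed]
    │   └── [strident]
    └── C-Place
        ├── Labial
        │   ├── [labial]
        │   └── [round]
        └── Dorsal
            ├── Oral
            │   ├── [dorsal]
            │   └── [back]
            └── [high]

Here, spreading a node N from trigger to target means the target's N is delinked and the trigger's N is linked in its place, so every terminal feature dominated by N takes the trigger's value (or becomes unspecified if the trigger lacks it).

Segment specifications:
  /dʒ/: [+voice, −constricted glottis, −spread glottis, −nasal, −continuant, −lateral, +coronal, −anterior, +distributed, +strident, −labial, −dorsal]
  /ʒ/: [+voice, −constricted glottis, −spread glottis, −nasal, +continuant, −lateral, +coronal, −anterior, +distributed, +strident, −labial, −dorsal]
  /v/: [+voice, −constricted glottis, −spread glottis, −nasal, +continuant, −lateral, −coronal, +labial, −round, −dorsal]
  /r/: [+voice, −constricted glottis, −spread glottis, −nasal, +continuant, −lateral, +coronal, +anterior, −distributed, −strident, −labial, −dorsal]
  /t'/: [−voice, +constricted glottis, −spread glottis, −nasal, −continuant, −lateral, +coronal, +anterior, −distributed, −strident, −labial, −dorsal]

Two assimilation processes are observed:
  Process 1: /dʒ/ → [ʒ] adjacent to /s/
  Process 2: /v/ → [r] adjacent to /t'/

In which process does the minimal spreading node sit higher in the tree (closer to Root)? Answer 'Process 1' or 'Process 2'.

In Process 1, [continuant] changes, so the minimal spreading node is [continuant] at depth 3.
Process 2: the features that change are [labial], [round], [coronal], [anterior], [distributed], [strident]; the minimal node is Place (depth 1).
Place is closer to Root than [continuant], so Process 2 spreads the higher node.

Process 2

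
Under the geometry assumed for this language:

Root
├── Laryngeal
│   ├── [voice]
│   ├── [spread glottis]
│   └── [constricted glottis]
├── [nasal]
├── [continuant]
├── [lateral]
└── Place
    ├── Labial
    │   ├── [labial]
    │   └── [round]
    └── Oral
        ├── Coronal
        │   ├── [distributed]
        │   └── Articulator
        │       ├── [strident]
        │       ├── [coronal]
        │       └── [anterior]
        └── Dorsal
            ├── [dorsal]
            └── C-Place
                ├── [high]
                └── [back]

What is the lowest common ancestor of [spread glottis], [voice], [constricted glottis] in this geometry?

Laryngeal

[spread glottis]: Root / Laryngeal / [spread glottis].
[voice] lies under Laryngeal (below Laryngeal).
[constricted glottis] lies under Laryngeal (below Laryngeal).
These paths first converge at Laryngeal; no daughter of Laryngeal dominates all 3 features, so Laryngeal is the minimal constituent.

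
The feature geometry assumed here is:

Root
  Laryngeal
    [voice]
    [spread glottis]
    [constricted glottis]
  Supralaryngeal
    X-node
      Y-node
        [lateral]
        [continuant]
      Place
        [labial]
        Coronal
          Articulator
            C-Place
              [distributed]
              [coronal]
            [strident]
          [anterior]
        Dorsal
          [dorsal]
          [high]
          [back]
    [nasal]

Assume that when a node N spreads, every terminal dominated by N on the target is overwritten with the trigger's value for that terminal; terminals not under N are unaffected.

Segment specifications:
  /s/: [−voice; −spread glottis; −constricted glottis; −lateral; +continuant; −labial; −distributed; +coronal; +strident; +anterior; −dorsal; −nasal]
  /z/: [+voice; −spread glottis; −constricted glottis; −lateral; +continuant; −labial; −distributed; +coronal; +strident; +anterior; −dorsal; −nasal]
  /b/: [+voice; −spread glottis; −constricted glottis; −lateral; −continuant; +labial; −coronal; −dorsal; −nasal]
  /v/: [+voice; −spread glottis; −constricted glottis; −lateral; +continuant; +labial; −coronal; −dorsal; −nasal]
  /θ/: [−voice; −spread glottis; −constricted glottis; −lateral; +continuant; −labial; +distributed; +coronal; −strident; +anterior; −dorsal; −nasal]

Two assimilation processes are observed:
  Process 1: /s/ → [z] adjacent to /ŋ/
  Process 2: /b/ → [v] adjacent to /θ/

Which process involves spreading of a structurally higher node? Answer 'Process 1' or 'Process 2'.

Process 1 alters [voice]; the lowest dominating node is [voice] (depth 2 from Root).
Process 2 alters [continuant]; the lowest dominating node is [continuant] (depth 4 from Root).
[voice] (depth 2) sits above [continuant] (depth 4), making Process 1 the one with the higher spreading node.

Process 1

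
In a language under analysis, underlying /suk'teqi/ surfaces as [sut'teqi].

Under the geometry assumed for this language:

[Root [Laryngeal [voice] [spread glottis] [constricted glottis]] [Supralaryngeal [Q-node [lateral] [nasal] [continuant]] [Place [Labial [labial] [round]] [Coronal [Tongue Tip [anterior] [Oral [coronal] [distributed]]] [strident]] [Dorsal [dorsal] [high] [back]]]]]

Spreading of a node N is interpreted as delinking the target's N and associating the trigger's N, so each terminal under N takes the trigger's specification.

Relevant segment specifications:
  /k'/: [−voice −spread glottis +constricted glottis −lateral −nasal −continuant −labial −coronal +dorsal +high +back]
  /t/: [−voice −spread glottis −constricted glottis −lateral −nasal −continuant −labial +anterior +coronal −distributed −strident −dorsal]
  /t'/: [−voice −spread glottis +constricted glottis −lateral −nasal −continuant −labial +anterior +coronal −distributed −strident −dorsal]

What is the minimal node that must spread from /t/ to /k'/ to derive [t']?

/k'/ and [t'] differ in [coronal], [anterior], [distributed], [strident], [dorsal], [high], [back]; every other specified feature is identical.
The smallest constituent containing every changed terminal is Place — each of its daughters lacks at least one of the affected features.
If Place spreads, every terminal under it takes /t/'s value, producing [t'] as observed.
[constricted glottis], a feature on which the two segments disagree outside Place, is unchanged — nothing dominating it spread, and Place is the minimal sufficient constituent.

Place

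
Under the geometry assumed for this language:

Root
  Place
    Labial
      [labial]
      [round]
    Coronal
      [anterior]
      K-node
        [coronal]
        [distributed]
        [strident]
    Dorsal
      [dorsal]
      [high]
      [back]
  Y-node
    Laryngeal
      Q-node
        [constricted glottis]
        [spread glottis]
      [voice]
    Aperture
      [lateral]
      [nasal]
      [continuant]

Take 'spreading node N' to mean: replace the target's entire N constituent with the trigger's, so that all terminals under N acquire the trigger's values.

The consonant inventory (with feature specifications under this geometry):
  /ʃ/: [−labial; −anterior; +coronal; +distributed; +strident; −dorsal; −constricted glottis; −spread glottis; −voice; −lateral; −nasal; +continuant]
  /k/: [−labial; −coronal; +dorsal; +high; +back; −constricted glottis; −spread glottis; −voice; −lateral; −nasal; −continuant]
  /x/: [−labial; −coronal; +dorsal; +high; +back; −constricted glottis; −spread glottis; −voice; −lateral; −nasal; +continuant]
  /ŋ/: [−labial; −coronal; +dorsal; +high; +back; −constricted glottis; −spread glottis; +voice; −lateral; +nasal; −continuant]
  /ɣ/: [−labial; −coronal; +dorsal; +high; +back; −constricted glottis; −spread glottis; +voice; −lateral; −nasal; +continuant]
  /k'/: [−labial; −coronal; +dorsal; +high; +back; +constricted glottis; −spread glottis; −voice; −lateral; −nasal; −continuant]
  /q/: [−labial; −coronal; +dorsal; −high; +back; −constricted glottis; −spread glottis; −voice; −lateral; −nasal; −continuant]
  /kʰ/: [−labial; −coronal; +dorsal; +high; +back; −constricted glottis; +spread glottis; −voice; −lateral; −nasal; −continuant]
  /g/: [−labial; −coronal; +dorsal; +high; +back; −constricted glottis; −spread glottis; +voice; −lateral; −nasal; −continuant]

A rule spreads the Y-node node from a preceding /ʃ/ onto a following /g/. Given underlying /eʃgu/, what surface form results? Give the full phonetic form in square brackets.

[eʃxu]

Y-node immediately or transitively dominates [constricted glottis], [spread glottis], [voice], [lateral], [nasal], [continuant].
Spreading Y-node from /ʃ/ onto /g/ replaces those values with /ʃ/'s: [−constricted glottis], [−spread glottis], [−voice], [−lateral], [−nasal], [+continuant]. Features outside Y-node ([labial], [coronal], [dorsal], …) stay as in /g/.
The resulting bundle matches /x/ in the inventory; substituting it for /g/ gives [eʃxu].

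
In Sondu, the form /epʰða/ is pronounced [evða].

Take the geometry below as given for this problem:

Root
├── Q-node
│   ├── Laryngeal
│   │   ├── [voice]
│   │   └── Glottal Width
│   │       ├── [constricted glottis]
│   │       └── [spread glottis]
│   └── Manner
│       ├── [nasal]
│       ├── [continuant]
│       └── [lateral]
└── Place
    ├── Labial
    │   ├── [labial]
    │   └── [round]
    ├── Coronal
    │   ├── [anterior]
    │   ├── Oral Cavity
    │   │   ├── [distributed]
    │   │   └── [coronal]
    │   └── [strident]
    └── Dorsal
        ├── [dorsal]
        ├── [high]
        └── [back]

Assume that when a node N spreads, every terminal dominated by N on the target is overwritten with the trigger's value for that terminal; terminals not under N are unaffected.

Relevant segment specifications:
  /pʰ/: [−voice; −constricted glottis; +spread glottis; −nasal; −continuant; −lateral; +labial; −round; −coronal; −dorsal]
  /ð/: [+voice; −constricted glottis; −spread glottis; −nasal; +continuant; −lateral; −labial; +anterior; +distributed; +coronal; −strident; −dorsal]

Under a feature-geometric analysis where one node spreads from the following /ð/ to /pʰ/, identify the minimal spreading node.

Q-node

Comparing /pʰ/ with its surface form [v], the features that change are [voice], [spread glottis], [continuant].
These terminals are all dominated by Q-node, and no proper subconstituent of Q-node covers them all; Q-node is their lowest common ancestor.
Delinking /pʰ/'s Q-node and associating /ð/'s Q-node gives precisely the feature bundle of [v].
Had Root spread, [coronal], [labial] would have taken /ð/'s values; they stay as in /pʰ/, confirming the spreading constituent is exactly Q-node.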